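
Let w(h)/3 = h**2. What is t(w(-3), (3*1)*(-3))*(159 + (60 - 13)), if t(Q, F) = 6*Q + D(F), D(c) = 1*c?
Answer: 31518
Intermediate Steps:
D(c) = c
w(h) = 3*h**2
t(Q, F) = F + 6*Q (t(Q, F) = 6*Q + F = F + 6*Q)
t(w(-3), (3*1)*(-3))*(159 + (60 - 13)) = ((3*1)*(-3) + 6*(3*(-3)**2))*(159 + (60 - 13)) = (3*(-3) + 6*(3*9))*(159 + 47) = (-9 + 6*27)*206 = (-9 + 162)*206 = 153*206 = 31518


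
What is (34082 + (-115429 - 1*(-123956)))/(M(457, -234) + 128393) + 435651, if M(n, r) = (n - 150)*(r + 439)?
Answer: 27784092379/63776 ≈ 4.3565e+5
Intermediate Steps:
M(n, r) = (-150 + n)*(439 + r)
(34082 + (-115429 - 1*(-123956)))/(M(457, -234) + 128393) + 435651 = (34082 + (-115429 - 1*(-123956)))/((-65850 - 150*(-234) + 439*457 + 457*(-234)) + 128393) + 435651 = (34082 + (-115429 + 123956))/((-65850 + 35100 + 200623 - 106938) + 128393) + 435651 = (34082 + 8527)/(62935 + 128393) + 435651 = 42609/191328 + 435651 = 42609*(1/191328) + 435651 = 14203/63776 + 435651 = 27784092379/63776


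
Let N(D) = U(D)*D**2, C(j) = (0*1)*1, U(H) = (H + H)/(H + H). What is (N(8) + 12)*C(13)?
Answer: 0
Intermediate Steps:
U(H) = 1 (U(H) = (2*H)/((2*H)) = (2*H)*(1/(2*H)) = 1)
C(j) = 0 (C(j) = 0*1 = 0)
N(D) = D**2 (N(D) = 1*D**2 = D**2)
(N(8) + 12)*C(13) = (8**2 + 12)*0 = (64 + 12)*0 = 76*0 = 0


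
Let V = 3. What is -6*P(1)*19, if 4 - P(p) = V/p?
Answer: -114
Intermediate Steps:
P(p) = 4 - 3/p
-6*P(1)*19 = -6*(4 - 3/1)*19 = -6*(4 - 3*1)*19 = -6*(4 - 3)*19 = -6*1*19 = -6*19 = -114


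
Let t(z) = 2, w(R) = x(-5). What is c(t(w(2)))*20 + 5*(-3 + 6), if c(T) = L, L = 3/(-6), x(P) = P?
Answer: 5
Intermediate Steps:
w(R) = -5
L = -½ (L = 3*(-⅙) = -½ ≈ -0.50000)
c(T) = -½
c(t(w(2)))*20 + 5*(-3 + 6) = -½*20 + 5*(-3 + 6) = -10 + 5*3 = -10 + 15 = 5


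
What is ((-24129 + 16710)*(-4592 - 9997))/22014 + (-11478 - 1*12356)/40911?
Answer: 491945529325/100068306 ≈ 4916.1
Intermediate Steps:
((-24129 + 16710)*(-4592 - 9997))/22014 + (-11478 - 1*12356)/40911 = -7419*(-14589)*(1/22014) + (-11478 - 12356)*(1/40911) = 108235791*(1/22014) - 23834*1/40911 = 12026199/2446 - 23834/40911 = 491945529325/100068306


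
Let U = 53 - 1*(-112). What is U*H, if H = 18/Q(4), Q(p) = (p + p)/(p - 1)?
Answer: 4455/4 ≈ 1113.8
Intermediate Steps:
U = 165 (U = 53 + 112 = 165)
Q(p) = 2*p/(-1 + p) (Q(p) = (2*p)/(-1 + p) = 2*p/(-1 + p))
H = 27/4 (H = 18/((2*4/(-1 + 4))) = 18/((2*4/3)) = 18/((2*4*(1/3))) = 18/(8/3) = 18*(3/8) = 27/4 ≈ 6.7500)
U*H = 165*(27/4) = 4455/4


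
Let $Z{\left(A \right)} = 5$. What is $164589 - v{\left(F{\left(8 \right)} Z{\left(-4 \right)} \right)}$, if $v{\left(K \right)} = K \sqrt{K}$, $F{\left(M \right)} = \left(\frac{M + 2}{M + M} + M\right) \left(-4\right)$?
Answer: $164589 + \frac{345 i \sqrt{690}}{4} \approx 1.6459 \cdot 10^{5} + 2265.6 i$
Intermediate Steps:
$F{\left(M \right)} = - 4 M - \frac{2 \left(2 + M\right)}{M}$ ($F{\left(M \right)} = \left(\frac{2 + M}{2 M} + M\right) \left(-4\right) = \left(M + \frac{2 + M}{2 M}\right) \left(-4\right) = - 4 M - \frac{2 \left(2 + M\right)}{M}$)
$v{\left(K \right)} = K^{\frac{3}{2}}$
$164589 - v{\left(F{\left(8 \right)} Z{\left(-4 \right)} \right)} = 164589 - \left(\left(-2 - 32 - \frac{4}{8}\right) 5\right)^{\frac{3}{2}} = 164589 - \left(\left(-2 - 32 - \frac{1}{2}\right) 5\right)^{\frac{3}{2}} = 164589 - \left(\left(- \frac{69}{2}\right) 5\right)^{\frac{3}{2}} = 164589 - \left(- \frac{345}{2}\right)^{\frac{3}{2}} = 164589 - - \frac{345 i \sqrt{690}}{4} = 164589 + \frac{345 i \sqrt{690}}{4}$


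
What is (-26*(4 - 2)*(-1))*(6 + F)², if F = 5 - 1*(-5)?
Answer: 13312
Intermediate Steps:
F = 10 (F = 5 + 5 = 10)
(-26*(4 - 2)*(-1))*(6 + F)² = (-26*(4 - 2)*(-1))*(6 + 10)² = -52*(-1)*16² = -26*(-2)*256 = 52*256 = 13312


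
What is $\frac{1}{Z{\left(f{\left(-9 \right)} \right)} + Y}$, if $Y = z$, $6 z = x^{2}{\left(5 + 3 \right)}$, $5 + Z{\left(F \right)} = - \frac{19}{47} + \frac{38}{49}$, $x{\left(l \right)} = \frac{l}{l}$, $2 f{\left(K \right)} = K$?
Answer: $- \frac{13818}{61657} \approx -0.22411$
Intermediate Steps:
$f{\left(K \right)} = \frac{K}{2}$
$x{\left(l \right)} = 1$
$Z{\left(F \right)} = - \frac{10660}{2303}$ ($Z{\left(F \right)} = -5 + \left(- \frac{19}{47} + \frac{38}{49}\right) = -5 + \frac{855}{2303} = - \frac{10660}{2303}$)
$z = \frac{1}{6}$ ($z = \frac{1^{2}}{6} = \frac{1}{6} \cdot 1 = \frac{1}{6} \approx 0.16667$)
$Y = \frac{1}{6} \approx 0.16667$
$\frac{1}{Z{\left(f{\left(-9 \right)} \right)} + Y} = \frac{1}{- \frac{10660}{2303} + \frac{1}{6}} = \frac{1}{- \frac{61657}{13818}} = - \frac{13818}{61657}$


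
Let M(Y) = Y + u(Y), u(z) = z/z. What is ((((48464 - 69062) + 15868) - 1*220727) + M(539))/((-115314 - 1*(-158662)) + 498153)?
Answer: -224917/541501 ≈ -0.41536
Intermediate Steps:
u(z) = 1
M(Y) = 1 + Y (M(Y) = Y + 1 = 1 + Y)
((((48464 - 69062) + 15868) - 1*220727) + M(539))/((-115314 - 1*(-158662)) + 498153) = ((((48464 - 69062) + 15868) - 1*220727) + (1 + 539))/((-115314 - 1*(-158662)) + 498153) = (((-20598 + 15868) - 220727) + 540)/((-115314 + 158662) + 498153) = ((-4730 - 220727) + 540)/(43348 + 498153) = (-225457 + 540)/541501 = -224917*1/541501 = -224917/541501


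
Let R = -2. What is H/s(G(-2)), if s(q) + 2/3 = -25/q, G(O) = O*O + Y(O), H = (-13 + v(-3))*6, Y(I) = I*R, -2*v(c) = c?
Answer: 1656/91 ≈ 18.198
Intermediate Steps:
v(c) = -c/2
Y(I) = -2*I (Y(I) = I*(-2) = -2*I)
H = -69 (H = (-13 - ½*(-3))*6 = (-13 + 3/2)*6 = -23/2*6 = -69)
G(O) = O² - 2*O (G(O) = O*O - 2*O = O² - 2*O)
s(q) = -⅔ - 25/q
H/s(G(-2)) = -69/(-⅔ - 25*(-1/(2*(-2 - 2)))) = -69/(-⅔ - 25/((-2*(-4)))) = -69/(-⅔ - 25/8) = -69/(-91/24) = -69*(-24/91) = 1656/91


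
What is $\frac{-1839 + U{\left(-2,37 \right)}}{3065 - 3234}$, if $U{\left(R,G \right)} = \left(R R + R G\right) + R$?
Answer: $\frac{147}{13} \approx 11.308$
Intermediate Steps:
$U{\left(R,G \right)} = R + R^{2} + G R$ ($U{\left(R,G \right)} = \left(R^{2} + G R\right) + R = R + R^{2} + G R$)
$\frac{-1839 + U{\left(-2,37 \right)}}{3065 - 3234} = \frac{-1839 - 2 \left(1 + 37 - 2\right)}{3065 - 3234} = \frac{-1839 - 72}{-169} = \left(-1839 - 72\right) \left(- \frac{1}{169}\right) = \left(-1911\right) \left(- \frac{1}{169}\right) = \frac{147}{13}$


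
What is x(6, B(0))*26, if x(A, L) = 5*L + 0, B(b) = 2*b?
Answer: 0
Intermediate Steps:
x(A, L) = 5*L
x(6, B(0))*26 = (5*(2*0))*26 = (5*0)*26 = 0*26 = 0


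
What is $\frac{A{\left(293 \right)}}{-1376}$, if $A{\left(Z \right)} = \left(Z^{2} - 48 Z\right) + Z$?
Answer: $- \frac{36039}{688} \approx -52.382$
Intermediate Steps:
$A{\left(Z \right)} = Z^{2} - 47 Z$
$\frac{A{\left(293 \right)}}{-1376} = \frac{293 \left(-47 + 293\right)}{-1376} = 293 \cdot 246 \left(- \frac{1}{1376}\right) = 72078 \left(- \frac{1}{1376}\right) = - \frac{36039}{688}$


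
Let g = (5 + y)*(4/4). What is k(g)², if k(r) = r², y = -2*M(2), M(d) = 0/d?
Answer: 625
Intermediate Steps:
M(d) = 0
y = 0 (y = -2*0 = 0)
g = 5 (g = (5 + 0)*(4/4) = 5*(4*(¼)) = 5*1 = 5)
k(g)² = (5²)² = 25² = 625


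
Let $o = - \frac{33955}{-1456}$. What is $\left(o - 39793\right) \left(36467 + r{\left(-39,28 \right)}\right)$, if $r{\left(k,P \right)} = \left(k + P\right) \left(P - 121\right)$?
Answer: $- \frac{1085422720485}{728} \approx -1.491 \cdot 10^{9}$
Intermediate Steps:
$r{\left(k,P \right)} = \left(-121 + P\right) \left(P + k\right)$ ($r{\left(k,P \right)} = \left(P + k\right) \left(-121 + P\right) = \left(-121 + P\right) \left(P + k\right)$)
$o = \frac{33955}{1456}$ ($o = \left(-33955\right) \left(- \frac{1}{1456}\right) = \frac{33955}{1456} \approx 23.321$)
$\left(o - 39793\right) \left(36467 + r{\left(-39,28 \right)}\right) = \left(\frac{33955}{1456} - 39793\right) \left(36467 + \left(28^{2} - 3388 - -4719 + 28 \left(-39\right)\right)\right) = - \frac{57904653 \left(36467 + \left(784 - 3388 + 4719 - 1092\right)\right)}{1456} = - \frac{57904653 \left(36467 + 1023\right)}{1456} = \left(- \frac{57904653}{1456}\right) 37490 = - \frac{1085422720485}{728}$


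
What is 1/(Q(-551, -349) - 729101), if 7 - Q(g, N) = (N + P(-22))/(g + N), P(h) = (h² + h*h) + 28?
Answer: -900/656183953 ≈ -1.3716e-6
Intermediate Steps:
P(h) = 28 + 2*h² (P(h) = (h² + h²) + 28 = 2*h² + 28 = 28 + 2*h²)
Q(g, N) = 7 - (996 + N)/(N + g) (Q(g, N) = 7 - (N + (28 + 2*(-22)²))/(g + N) = 7 - (N + (28 + 2*484))/(N + g) = 7 - (N + (28 + 968))/(N + g) = 7 - (N + 996)/(N + g) = 7 - (996 + N)/(N + g))
1/(Q(-551, -349) - 729101) = 1/((-996 + 6*(-349) + 7*(-551))/(-349 - 551) - 729101) = 1/((-996 - 2094 - 3857)/(-900) - 729101) = 1/(-1/900*(-6947) - 729101) = 1/(6947/900 - 729101) = 1/(-656183953/900) = -900/656183953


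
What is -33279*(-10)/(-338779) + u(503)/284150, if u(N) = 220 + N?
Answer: -94317341283/96264052850 ≈ -0.97978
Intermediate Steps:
-33279*(-10)/(-338779) + u(503)/284150 = -33279*(-10)/(-338779) + (220 + 503)/284150 = 332790*(-1/338779) + 723*(1/284150) = -332790/338779 + 723/284150 = -94317341283/96264052850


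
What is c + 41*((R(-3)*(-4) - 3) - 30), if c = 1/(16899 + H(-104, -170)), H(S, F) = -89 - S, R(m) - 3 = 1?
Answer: -33980225/16914 ≈ -2009.0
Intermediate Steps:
R(m) = 4 (R(m) = 3 + 1 = 4)
c = 1/16914 (c = 1/(16899 + (-89 - 1*(-104))) = 1/(16899 + (-89 + 104)) = 1/(16899 + 15) = 1/16914 ≈ 5.9123e-5)
c + 41*((R(-3)*(-4) - 3) - 30) = 1/16914 + 41*((4*(-4) - 3) - 30) = 1/16914 + 41*((-16 - 3) - 30) = 1/16914 + 41*(-19 - 30) = 1/16914 + 41*(-49) = 1/16914 - 2009 = -33980225/16914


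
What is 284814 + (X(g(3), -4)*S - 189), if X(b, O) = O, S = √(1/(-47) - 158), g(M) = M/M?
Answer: 284625 - 4*I*√349069/47 ≈ 2.8463e+5 - 50.283*I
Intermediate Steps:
g(M) = 1
S = I*√349069/47 (S = √(-1/47 - 158) = √(-7427/47) = I*√349069/47 ≈ 12.571*I)
284814 + (X(g(3), -4)*S - 189) = 284814 + (-4*I*√349069/47 - 189) = 284814 + (-189 - 4*I*√349069/47) = 284625 - 4*I*√349069/47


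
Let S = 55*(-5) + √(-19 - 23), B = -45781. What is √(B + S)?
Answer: √(-46056 + I*√42) ≈ 0.015 + 214.61*I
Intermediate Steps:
S = -275 + I*√42 (S = -275 + √(-42) = -275 + I*√42 ≈ -275.0 + 6.4807*I)
√(B + S) = √(-45781 + (-275 + I*√42)) = √(-46056 + I*√42)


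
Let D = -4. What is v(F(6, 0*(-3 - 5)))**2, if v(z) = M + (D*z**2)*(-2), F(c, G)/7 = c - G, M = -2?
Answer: 199092100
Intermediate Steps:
F(c, G) = -7*G + 7*c (F(c, G) = 7*(c - G) = -7*G + 7*c)
v(z) = -2 + 8*z**2 (v(z) = -2 - 4*z**2*(-2) = -2 + 8*z**2)
v(F(6, 0*(-3 - 5)))**2 = (-2 + 8*(-0*(-3 - 5) + 7*6)**2)**2 = (-2 + 8*(-0*(-8) + 42)**2)**2 = (-2 + 8*(-7*0 + 42)**2)**2 = (-2 + 8*(0 + 42)**2)**2 = (-2 + 8*42**2)**2 = (-2 + 8*1764)**2 = (-2 + 14112)**2 = 14110**2 = 199092100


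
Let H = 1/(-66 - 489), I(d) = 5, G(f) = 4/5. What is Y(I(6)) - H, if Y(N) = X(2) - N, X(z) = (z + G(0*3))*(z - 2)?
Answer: -2774/555 ≈ -4.9982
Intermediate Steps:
G(f) = ⅘ (G(f) = 4*(⅕) = ⅘)
X(z) = (-2 + z)*(⅘ + z) (X(z) = (z + ⅘)*(z - 2) = (⅘ + z)*(-2 + z) = (-2 + z)*(⅘ + z))
Y(N) = -N (Y(N) = (-8/5 + 2² - 6/5*2) - N = (-8/5 + 4 - 12/5) - N = 0 - N = -N)
H = -1/555 (H = 1/(-555) = -1/555 ≈ -0.0018018)
Y(I(6)) - H = -1*5 - 1*(-1/555) = -5 + 1/555 = -2774/555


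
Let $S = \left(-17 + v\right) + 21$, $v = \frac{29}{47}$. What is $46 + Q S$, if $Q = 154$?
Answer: $\frac{35580}{47} \approx 757.02$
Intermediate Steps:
$v = \frac{29}{47}$ ($v = 29 \cdot \frac{1}{47} = \frac{29}{47} \approx 0.61702$)
$S = \frac{217}{47}$ ($S = \left(-17 + \frac{29}{47}\right) + 21 = - \frac{770}{47} + 21 = \frac{217}{47} \approx 4.617$)
$46 + Q S = 46 + 154 \cdot \frac{217}{47} = 46 + \frac{33418}{47} = \frac{35580}{47}$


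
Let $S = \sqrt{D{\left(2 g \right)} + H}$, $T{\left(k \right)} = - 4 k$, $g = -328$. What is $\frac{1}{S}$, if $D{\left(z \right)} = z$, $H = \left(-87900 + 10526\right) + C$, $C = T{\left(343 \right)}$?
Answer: $- \frac{i \sqrt{58}}{2146} \approx - 0.0035488 i$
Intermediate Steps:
$C = -1372$ ($C = \left(-4\right) 343 = -1372$)
$H = -78746$ ($H = \left(-87900 + 10526\right) - 1372 = -77374 - 1372 = -78746$)
$S = 37 i \sqrt{58}$ ($S = \sqrt{2 \left(-328\right) - 78746} = \sqrt{-656 - 78746} = \sqrt{-79402} = 37 i \sqrt{58} \approx 281.78 i$)
$\frac{1}{S} = \frac{1}{37 i \sqrt{58}} = - \frac{i \sqrt{58}}{2146}$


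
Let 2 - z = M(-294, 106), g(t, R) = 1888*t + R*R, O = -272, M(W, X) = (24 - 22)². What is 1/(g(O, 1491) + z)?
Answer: 1/1709543 ≈ 5.8495e-7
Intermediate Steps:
M(W, X) = 4 (M(W, X) = 2² = 4)
g(t, R) = R² + 1888*t (g(t, R) = 1888*t + R² = R² + 1888*t)
z = -2 (z = 2 - 1*4 = 2 - 4 = -2)
1/(g(O, 1491) + z) = 1/((1491² + 1888*(-272)) - 2) = 1/((2223081 - 513536) - 2) = 1/(1709545 - 2) = 1/1709543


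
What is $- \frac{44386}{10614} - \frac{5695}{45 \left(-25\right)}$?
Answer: $\frac{350416}{398025} \approx 0.88039$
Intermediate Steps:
$- \frac{44386}{10614} - \frac{5695}{45 \left(-25\right)} = \left(-44386\right) \frac{1}{10614} - \frac{5695}{-1125} = - \frac{22193}{5307} - - \frac{1139}{225} = - \frac{22193}{5307} + \frac{1139}{225} = \frac{350416}{398025}$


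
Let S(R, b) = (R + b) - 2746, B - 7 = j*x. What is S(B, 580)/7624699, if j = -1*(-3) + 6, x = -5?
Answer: -2204/7624699 ≈ -0.00028906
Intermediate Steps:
j = 9 (j = 3 + 6 = 9)
B = -38 (B = 7 + 9*(-5) = 7 - 45 = -38)
S(R, b) = -2746 + R + b
S(B, 580)/7624699 = (-2746 - 38 + 580)/7624699 = -2204*1/7624699 = -2204/7624699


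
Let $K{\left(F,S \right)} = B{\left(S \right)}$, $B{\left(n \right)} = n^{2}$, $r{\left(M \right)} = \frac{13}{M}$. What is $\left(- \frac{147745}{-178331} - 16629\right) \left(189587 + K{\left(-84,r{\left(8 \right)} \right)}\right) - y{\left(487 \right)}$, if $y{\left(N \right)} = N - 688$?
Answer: $- \frac{17990195974016307}{5706592} \approx -3.1525 \cdot 10^{9}$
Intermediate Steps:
$K{\left(F,S \right)} = S^{2}$
$y{\left(N \right)} = -688 + N$
$\left(- \frac{147745}{-178331} - 16629\right) \left(189587 + K{\left(-84,r{\left(8 \right)} \right)}\right) - y{\left(487 \right)} = \left(- \frac{147745}{-178331} - 16629\right) \left(189587 + \left(\frac{13}{8}\right)^{2}\right) - \left(-688 + 487\right) = \left(\left(-147745\right) \left(- \frac{1}{178331}\right) - 16629\right) \left(189587 + \left(13 \cdot \frac{1}{8}\right)^{2}\right) - -201 = \left(\frac{147745}{178331} - 16629\right) \left(189587 + \left(\frac{13}{8}\right)^{2}\right) + 201 = - \frac{2965318454 \left(189587 + \frac{169}{64}\right)}{178331} + 201 = \left(- \frac{2965318454}{178331}\right) \frac{12133737}{64} + 201 = - \frac{17990197121041299}{5706592} + 201 = - \frac{17990195974016307}{5706592}$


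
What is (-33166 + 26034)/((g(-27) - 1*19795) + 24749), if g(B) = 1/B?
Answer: -192564/133757 ≈ -1.4397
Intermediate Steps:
(-33166 + 26034)/((g(-27) - 1*19795) + 24749) = (-33166 + 26034)/((1/(-27) - 1*19795) + 24749) = -7132/((-1/27 - 19795) + 24749) = -7132/(-534466/27 + 24749) = -7132/133757/27 = -7132*27/133757 = -192564/133757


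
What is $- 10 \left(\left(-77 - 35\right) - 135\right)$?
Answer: $2470$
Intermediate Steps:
$- 10 \left(\left(-77 - 35\right) - 135\right) = - 10 \left(-112 - 135\right) = \left(-10\right) \left(-247\right) = 2470$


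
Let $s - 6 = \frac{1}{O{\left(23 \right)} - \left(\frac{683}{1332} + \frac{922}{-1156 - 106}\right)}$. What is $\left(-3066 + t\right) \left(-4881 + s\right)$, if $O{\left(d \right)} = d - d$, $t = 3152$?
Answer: $- \frac{76683588438}{183079} \approx -4.1886 \cdot 10^{5}$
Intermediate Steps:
$O{\left(d \right)} = 0$
$s = \frac{1938966}{183079}$ ($s = 6 + \frac{1}{0 - \left(\frac{683}{1332} + \frac{922}{-1156 - 106}\right)} = 6 + \frac{1}{0 - \left(\frac{683}{1332} + \frac{922}{-1262}\right)} = 6 + \frac{1}{0 - - \frac{183079}{840492}} = 6 + \frac{1}{0 + \left(- \frac{683}{1332} + \frac{461}{631}\right)} = 6 + \frac{1}{0 + \frac{183079}{840492}} = 6 + \frac{1}{\frac{183079}{840492}} = 6 + \frac{840492}{183079} = \frac{1938966}{183079} \approx 10.591$)
$\left(-3066 + t\right) \left(-4881 + s\right) = \left(-3066 + 3152\right) \left(-4881 + \frac{1938966}{183079}\right) = 86 \left(- \frac{891669633}{183079}\right) = - \frac{76683588438}{183079}$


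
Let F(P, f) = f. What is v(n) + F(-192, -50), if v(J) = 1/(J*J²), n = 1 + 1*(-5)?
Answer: -3201/64 ≈ -50.016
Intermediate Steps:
n = -4 (n = 1 - 5 = -4)
v(J) = J⁻³ (v(J) = 1/(J³) = J⁻³)
v(n) + F(-192, -50) = (-4)⁻³ - 50 = -1/64 - 50 = -3201/64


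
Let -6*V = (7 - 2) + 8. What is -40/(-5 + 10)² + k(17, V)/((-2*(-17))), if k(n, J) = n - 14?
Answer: -257/170 ≈ -1.5118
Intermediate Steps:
V = -13/6 (V = -((7 - 2) + 8)/6 = -(5 + 8)/6 = -⅙*13 = -13/6 ≈ -2.1667)
k(n, J) = -14 + n
-40/(-5 + 10)² + k(17, V)/((-2*(-17))) = -40/(-5 + 10)² + (-14 + 17)/((-2*(-17))) = -40/(5²) + 3/34 = -40/25 + 3*(1/34) = -40*1/25 + 3/34 = -8/5 + 3/34 = -257/170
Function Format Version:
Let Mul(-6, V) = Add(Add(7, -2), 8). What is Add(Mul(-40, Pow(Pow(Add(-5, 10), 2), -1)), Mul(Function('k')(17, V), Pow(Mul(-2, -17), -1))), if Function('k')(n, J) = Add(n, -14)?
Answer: Rational(-257, 170) ≈ -1.5118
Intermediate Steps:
V = Rational(-13, 6) (V = Mul(Rational(-1, 6), Add(Add(7, -2), 8)) = Mul(Rational(-1, 6), Add(5, 8)) = Mul(Rational(-1, 6), 13) = Rational(-13, 6) ≈ -2.1667)
Function('k')(n, J) = Add(-14, n)
Add(Mul(-40, Pow(Pow(Add(-5, 10), 2), -1)), Mul(Function('k')(17, V), Pow(Mul(-2, -17), -1))) = Add(Mul(-40, Pow(Pow(Add(-5, 10), 2), -1)), Mul(Add(-14, 17), Pow(Mul(-2, -17), -1))) = Add(Mul(-40, Pow(Pow(5, 2), -1)), Mul(3, Pow(34, -1))) = Add(Mul(-40, Pow(25, -1)), Mul(3, Rational(1, 34))) = Add(Mul(-40, Rational(1, 25)), Rational(3, 34)) = Add(Rational(-8, 5), Rational(3, 34)) = Rational(-257, 170)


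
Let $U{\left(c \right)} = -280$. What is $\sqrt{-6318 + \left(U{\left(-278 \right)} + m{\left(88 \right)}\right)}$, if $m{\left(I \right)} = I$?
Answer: $i \sqrt{6510} \approx 80.685 i$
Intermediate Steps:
$\sqrt{-6318 + \left(U{\left(-278 \right)} + m{\left(88 \right)}\right)} = \sqrt{-6318 + \left(-280 + 88\right)} = \sqrt{-6318 - 192} = \sqrt{-6510} = i \sqrt{6510}$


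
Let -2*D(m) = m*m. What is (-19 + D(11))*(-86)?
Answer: 6837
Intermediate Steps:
D(m) = -m²/2 (D(m) = -m*m/2 = -m²/2)
(-19 + D(11))*(-86) = (-19 - ½*11²)*(-86) = (-19 - ½*121)*(-86) = (-19 - 121/2)*(-86) = -159/2*(-86) = 6837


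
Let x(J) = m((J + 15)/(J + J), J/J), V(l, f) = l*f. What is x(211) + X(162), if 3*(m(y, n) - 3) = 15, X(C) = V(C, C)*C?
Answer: 4251536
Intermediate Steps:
V(l, f) = f*l
X(C) = C³ (X(C) = (C*C)*C = C²*C = C³)
m(y, n) = 8 (m(y, n) = 3 + (⅓)*15 = 3 + 5 = 8)
x(J) = 8
x(211) + X(162) = 8 + 162³ = 8 + 4251528 = 4251536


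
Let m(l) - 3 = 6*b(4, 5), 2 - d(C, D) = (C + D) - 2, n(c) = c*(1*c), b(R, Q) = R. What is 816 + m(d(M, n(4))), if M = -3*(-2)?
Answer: 843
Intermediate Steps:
M = 6
n(c) = c**2 (n(c) = c*c = c**2)
d(C, D) = 4 - C - D (d(C, D) = 2 - ((C + D) - 2) = 2 - (-2 + C + D) = 2 + (2 - C - D) = 4 - C - D)
m(l) = 27 (m(l) = 3 + 6*4 = 3 + 24 = 27)
816 + m(d(M, n(4))) = 816 + 27 = 843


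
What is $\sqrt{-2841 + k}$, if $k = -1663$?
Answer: $2 i \sqrt{1126} \approx 67.112 i$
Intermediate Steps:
$\sqrt{-2841 + k} = \sqrt{-2841 - 1663} = \sqrt{-4504} = 2 i \sqrt{1126}$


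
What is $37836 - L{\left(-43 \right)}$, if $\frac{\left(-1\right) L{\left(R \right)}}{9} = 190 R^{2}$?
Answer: $3199626$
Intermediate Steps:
$L{\left(R \right)} = - 1710 R^{2}$ ($L{\left(R \right)} = - 9 \cdot 190 R^{2} = - 1710 R^{2}$)
$37836 - L{\left(-43 \right)} = 37836 - - 1710 \left(-43\right)^{2} = 37836 - \left(-1710\right) 1849 = 37836 - -3161790 = 37836 + 3161790 = 3199626$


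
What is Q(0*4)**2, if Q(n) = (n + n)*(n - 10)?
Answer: 0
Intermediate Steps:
Q(n) = 2*n*(-10 + n) (Q(n) = (2*n)*(-10 + n) = 2*n*(-10 + n))
Q(0*4)**2 = (2*(0*4)*(-10 + 0*4))**2 = (2*0*(-10 + 0))**2 = (2*0*(-10))**2 = 0**2 = 0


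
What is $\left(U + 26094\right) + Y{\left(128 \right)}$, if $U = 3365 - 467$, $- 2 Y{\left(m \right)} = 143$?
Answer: $\frac{57841}{2} \approx 28921.0$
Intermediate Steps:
$Y{\left(m \right)} = - \frac{143}{2}$ ($Y{\left(m \right)} = \left(- \frac{1}{2}\right) 143 = - \frac{143}{2}$)
$U = 2898$
$\left(U + 26094\right) + Y{\left(128 \right)} = \left(2898 + 26094\right) - \frac{143}{2} = 28992 - \frac{143}{2} = \frac{57841}{2}$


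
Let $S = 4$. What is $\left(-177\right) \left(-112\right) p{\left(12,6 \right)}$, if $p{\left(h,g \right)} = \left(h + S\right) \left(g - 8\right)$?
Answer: $-634368$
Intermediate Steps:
$p{\left(h,g \right)} = \left(-8 + g\right) \left(4 + h\right)$ ($p{\left(h,g \right)} = \left(h + 4\right) \left(g - 8\right) = \left(4 + h\right) \left(-8 + g\right) = \left(-8 + g\right) \left(4 + h\right)$)
$\left(-177\right) \left(-112\right) p{\left(12,6 \right)} = \left(-177\right) \left(-112\right) \left(-32 - 96 + 4 \cdot 6 + 6 \cdot 12\right) = 19824 \left(-32 - 96 + 24 + 72\right) = 19824 \left(-32\right) = -634368$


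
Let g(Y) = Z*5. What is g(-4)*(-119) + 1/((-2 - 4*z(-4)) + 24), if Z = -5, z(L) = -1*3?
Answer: 101151/34 ≈ 2975.0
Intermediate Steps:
z(L) = -3
g(Y) = -25 (g(Y) = -5*5 = -25)
g(-4)*(-119) + 1/((-2 - 4*z(-4)) + 24) = -25*(-119) + 1/((-2 - 4*(-3)) + 24) = 2975 + 1/((-2 + 12) + 24) = 2975 + 1/(10 + 24) = 2975 + 1/34 = 101151/34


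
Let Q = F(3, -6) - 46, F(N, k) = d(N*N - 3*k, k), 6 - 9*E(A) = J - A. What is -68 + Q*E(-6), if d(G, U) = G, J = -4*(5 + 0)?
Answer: -992/9 ≈ -110.22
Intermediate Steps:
J = -20 (J = -4*5 = -20)
E(A) = 26/9 + A/9 (E(A) = ⅔ - (-20 - A)/9 = ⅔ + (20/9 + A/9) = 26/9 + A/9)
F(N, k) = N² - 3*k (F(N, k) = N*N - 3*k = N² - 3*k)
Q = -19 (Q = (3² - 3*(-6)) - 46 = (9 + 18) - 46 = 27 - 46 = -19)
-68 + Q*E(-6) = -68 - 19*(26/9 + (⅑)*(-6)) = -68 - 19*(26/9 - ⅔) = -68 - 19*20/9 = -68 - 380/9 = -992/9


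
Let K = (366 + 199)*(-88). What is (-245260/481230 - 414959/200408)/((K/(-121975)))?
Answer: -14806145746175/2339079627456 ≈ -6.3299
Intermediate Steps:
K = -49720 (K = 565*(-88) = -49720)
(-245260/481230 - 414959/200408)/((K/(-121975))) = (-245260/481230 - 414959/200408)/((-49720/(-121975))) = (-245260*1/481230 - 414959*1/200408)/((-49720*(-1/121975))) = (-24526/48123 - 414959/200408)/(9944/24395) = -24884278565/9644234184*24395/9944 = -14806145746175/2339079627456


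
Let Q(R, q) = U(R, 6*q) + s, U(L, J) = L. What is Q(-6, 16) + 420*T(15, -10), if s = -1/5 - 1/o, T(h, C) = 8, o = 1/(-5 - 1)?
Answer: 16799/5 ≈ 3359.8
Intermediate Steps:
o = -1/6 (o = 1/(-6) = -1/6 ≈ -0.16667)
s = 29/5 (s = -1/5 - 1/(-1/6) = -1*1/5 - 1*(-6) = -1/5 + 6 = 29/5 ≈ 5.8000)
Q(R, q) = 29/5 + R (Q(R, q) = R + 29/5 = 29/5 + R)
Q(-6, 16) + 420*T(15, -10) = (29/5 - 6) + 420*8 = -1/5 + 3360 = 16799/5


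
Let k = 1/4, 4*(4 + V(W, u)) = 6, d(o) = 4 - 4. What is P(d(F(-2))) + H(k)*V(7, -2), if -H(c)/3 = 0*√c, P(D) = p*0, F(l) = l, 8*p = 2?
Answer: 0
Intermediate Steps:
p = ¼ (p = (⅛)*2 = ¼ ≈ 0.25000)
d(o) = 0
V(W, u) = -5/2 (V(W, u) = -4 + (¼)*6 = -4 + 3/2 = -5/2)
P(D) = 0 (P(D) = (¼)*0 = 0)
k = ¼ ≈ 0.25000
H(c) = 0 (H(c) = -0*√c = -3*0 = 0)
P(d(F(-2))) + H(k)*V(7, -2) = 0 + 0*(-5/2) = 0 + 0 = 0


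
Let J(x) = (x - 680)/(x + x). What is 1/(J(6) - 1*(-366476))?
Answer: 6/2198519 ≈ 2.7291e-6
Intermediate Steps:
J(x) = (-680 + x)/(2*x) (J(x) = (-680 + x)/((2*x)) = (-680 + x)*(1/(2*x)) = (-680 + x)/(2*x))
1/(J(6) - 1*(-366476)) = 1/((½)*(-680 + 6)/6 - 1*(-366476)) = 1/((½)*(⅙)*(-674) + 366476) = 1/(-337/6 + 366476) = 1/(2198519/6) = 6/2198519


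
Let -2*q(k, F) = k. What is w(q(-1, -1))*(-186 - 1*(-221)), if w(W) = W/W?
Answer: 35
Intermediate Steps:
q(k, F) = -k/2
w(W) = 1
w(q(-1, -1))*(-186 - 1*(-221)) = 1*(-186 - 1*(-221)) = 1*(-186 + 221) = 1*35 = 35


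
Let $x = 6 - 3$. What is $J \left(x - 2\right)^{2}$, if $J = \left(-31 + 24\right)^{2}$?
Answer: $49$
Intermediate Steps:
$x = 3$ ($x = 6 - 3 = 3$)
$J = 49$ ($J = \left(-7\right)^{2} = 49$)
$J \left(x - 2\right)^{2} = 49 \left(3 - 2\right)^{2} = 49 \cdot 1^{2} = 49 \cdot 1 = 49$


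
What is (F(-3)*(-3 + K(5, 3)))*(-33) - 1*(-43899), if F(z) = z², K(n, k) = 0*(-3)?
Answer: 44790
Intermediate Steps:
K(n, k) = 0
(F(-3)*(-3 + K(5, 3)))*(-33) - 1*(-43899) = ((-3)²*(-3 + 0))*(-33) - 1*(-43899) = (9*(-3))*(-33) + 43899 = -27*(-33) + 43899 = 891 + 43899 = 44790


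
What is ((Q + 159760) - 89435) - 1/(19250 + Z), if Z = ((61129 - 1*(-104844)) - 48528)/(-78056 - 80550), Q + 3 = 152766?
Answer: 681098384335234/3053048055 ≈ 2.2309e+5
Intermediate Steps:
Q = 152763 (Q = -3 + 152766 = 152763)
Z = -117445/158606 (Z = ((61129 + 104844) - 48528)/(-158606) = (165973 - 48528)*(-1/158606) = 117445*(-1/158606) = -117445/158606 ≈ -0.74048)
((Q + 159760) - 89435) - 1/(19250 + Z) = ((152763 + 159760) - 89435) - 1/(19250 - 117445/158606) = (312523 - 89435) - 1/3053048055/158606 = 223088 - 1*158606/3053048055 = 223088 - 158606/3053048055 = 681098384335234/3053048055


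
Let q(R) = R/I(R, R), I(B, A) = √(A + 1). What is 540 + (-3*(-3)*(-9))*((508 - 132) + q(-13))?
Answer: -29916 - 351*I*√3/2 ≈ -29916.0 - 303.98*I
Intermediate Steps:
I(B, A) = √(1 + A)
q(R) = R/√(1 + R) (q(R) = R/(√(1 + R)) = R/√(1 + R))
540 + (-3*(-3)*(-9))*((508 - 132) + q(-13)) = 540 + (-3*(-3)*(-9))*((508 - 132) - 13/√(1 - 13)) = 540 + (9*(-9))*(376 - (-13)*I*√3/6) = 540 - 81*(376 - (-13)*I*√3/6) = 540 - 81*(376 + 13*I*√3/6) = 540 + (-30456 - 351*I*√3/2) = -29916 - 351*I*√3/2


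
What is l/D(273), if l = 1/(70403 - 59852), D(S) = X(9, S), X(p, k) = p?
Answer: 1/94959 ≈ 1.0531e-5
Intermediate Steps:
D(S) = 9
l = 1/10551 ≈ 9.4778e-5
l/D(273) = (1/10551)/9 = (1/10551)*(⅑) = 1/94959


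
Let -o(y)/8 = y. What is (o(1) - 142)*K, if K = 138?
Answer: -20700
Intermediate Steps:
o(y) = -8*y
(o(1) - 142)*K = (-8*1 - 142)*138 = (-8 - 142)*138 = -150*138 = -20700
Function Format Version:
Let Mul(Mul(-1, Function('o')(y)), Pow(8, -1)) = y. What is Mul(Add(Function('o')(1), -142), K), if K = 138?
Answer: -20700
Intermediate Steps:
Function('o')(y) = Mul(-8, y)
Mul(Add(Function('o')(1), -142), K) = Mul(Add(Mul(-8, 1), -142), 138) = Mul(Add(-8, -142), 138) = Mul(-150, 138) = -20700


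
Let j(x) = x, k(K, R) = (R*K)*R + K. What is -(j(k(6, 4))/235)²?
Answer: -10404/55225 ≈ -0.18839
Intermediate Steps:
k(K, R) = K + K*R² (k(K, R) = (K*R)*R + K = K*R² + K = K + K*R²)
-(j(k(6, 4))/235)² = -((6*(1 + 4²))/235)² = -((6*(1 + 16))*(1/235))² = -((6*17)*(1/235))² = -(102*(1/235))² = -(102/235)² = -1*10404/55225 = -10404/55225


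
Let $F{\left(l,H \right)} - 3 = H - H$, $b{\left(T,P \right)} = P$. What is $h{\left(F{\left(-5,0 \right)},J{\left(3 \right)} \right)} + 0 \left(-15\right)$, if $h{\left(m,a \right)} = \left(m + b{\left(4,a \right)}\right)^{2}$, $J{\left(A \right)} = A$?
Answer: $36$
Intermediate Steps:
$F{\left(l,H \right)} = 3$ ($F{\left(l,H \right)} = 3 + \left(H - H\right) = 3 + 0 = 3$)
$h{\left(m,a \right)} = \left(a + m\right)^{2}$ ($h{\left(m,a \right)} = \left(m + a\right)^{2} = \left(a + m\right)^{2}$)
$h{\left(F{\left(-5,0 \right)},J{\left(3 \right)} \right)} + 0 \left(-15\right) = \left(3 + 3\right)^{2} + 0 \left(-15\right) = 6^{2} + 0 = 36 + 0 = 36$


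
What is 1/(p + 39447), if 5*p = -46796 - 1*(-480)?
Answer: 5/150919 ≈ 3.3130e-5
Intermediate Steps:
p = -46316/5 (p = (-46796 - 1*(-480))/5 = (-46796 + 480)/5 = (1/5)*(-46316) = -46316/5 ≈ -9263.2)
1/(p + 39447) = 1/(-46316/5 + 39447) = 1/(150919/5) = 5/150919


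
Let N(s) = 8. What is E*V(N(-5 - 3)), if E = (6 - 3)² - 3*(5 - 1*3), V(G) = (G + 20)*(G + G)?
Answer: 1344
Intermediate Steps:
V(G) = 2*G*(20 + G) (V(G) = (20 + G)*(2*G) = 2*G*(20 + G))
E = 3 (E = 3² - 3*(5 - 3) = 9 - 3*2 = 9 - 6 = 3)
E*V(N(-5 - 3)) = 3*(2*8*(20 + 8)) = 3*(2*8*28) = 3*448 = 1344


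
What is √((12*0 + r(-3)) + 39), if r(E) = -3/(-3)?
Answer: 2*√10 ≈ 6.3246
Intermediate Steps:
r(E) = 1 (r(E) = -3*(-⅓) = 1)
√((12*0 + r(-3)) + 39) = √((12*0 + 1) + 39) = √((0 + 1) + 39) = √(1 + 39) = √40 = 2*√10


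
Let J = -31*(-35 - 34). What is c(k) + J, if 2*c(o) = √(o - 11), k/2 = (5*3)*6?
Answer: 4291/2 ≈ 2145.5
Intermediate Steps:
k = 180 (k = 2*((5*3)*6) = 2*(15*6) = 2*90 = 180)
c(o) = √(-11 + o)/2 (c(o) = √(o - 11)/2 = √(-11 + o)/2)
J = 2139 (J = -31*(-69) = 2139)
c(k) + J = √(-11 + 180)/2 + 2139 = √169/2 + 2139 = (½)*13 + 2139 = 13/2 + 2139 = 4291/2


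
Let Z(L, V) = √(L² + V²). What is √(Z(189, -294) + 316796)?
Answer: √(316796 + 21*√277) ≈ 563.16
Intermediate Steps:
√(Z(189, -294) + 316796) = √(√(189² + (-294)²) + 316796) = √(√(35721 + 86436) + 316796) = √(√122157 + 316796) = √(21*√277 + 316796) = √(316796 + 21*√277)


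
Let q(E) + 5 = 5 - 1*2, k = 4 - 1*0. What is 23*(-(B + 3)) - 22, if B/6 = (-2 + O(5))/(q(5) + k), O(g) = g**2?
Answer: -1678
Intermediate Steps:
k = 4 (k = 4 + 0 = 4)
q(E) = -2 (q(E) = -5 + (5 - 1*2) = -5 + (5 - 2) = -5 + 3 = -2)
B = 69 (B = 6*((-2 + 5**2)/(-2 + 4)) = 6*((-2 + 25)/2) = 6*(23*(1/2)) = 6*(23/2) = 69)
23*(-(B + 3)) - 22 = 23*(-(69 + 3)) - 22 = 23*(-1*72) - 22 = 23*(-72) - 22 = -1656 - 22 = -1678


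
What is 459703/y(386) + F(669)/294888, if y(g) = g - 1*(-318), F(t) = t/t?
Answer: 140042251/214464 ≈ 652.99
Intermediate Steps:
F(t) = 1
y(g) = 318 + g (y(g) = g + 318 = 318 + g)
459703/y(386) + F(669)/294888 = 459703/(318 + 386) + 1/294888 = 459703/704 + 1*(1/294888) = 459703*(1/704) + 1/294888 = 459703/704 + 1/294888 = 140042251/214464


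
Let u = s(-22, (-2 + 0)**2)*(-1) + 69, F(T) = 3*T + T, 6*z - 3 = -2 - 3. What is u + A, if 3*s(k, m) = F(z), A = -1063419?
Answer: -9570146/9 ≈ -1.0634e+6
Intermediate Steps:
z = -1/3 (z = 1/2 + (-2 - 3)/6 = 1/2 + (1/6)*(-5) = 1/2 - 5/6 = -1/3 ≈ -0.33333)
F(T) = 4*T
s(k, m) = -4/9 (s(k, m) = (4*(-1/3))/3 = (1/3)*(-4/3) = -4/9)
u = 625/9 (u = -4/9*(-1) + 69 = 4/9 + 69 = 625/9 ≈ 69.444)
u + A = 625/9 - 1063419 = -9570146/9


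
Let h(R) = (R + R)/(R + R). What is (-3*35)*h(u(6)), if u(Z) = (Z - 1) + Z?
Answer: -105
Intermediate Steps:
u(Z) = -1 + 2*Z (u(Z) = (-1 + Z) + Z = -1 + 2*Z)
h(R) = 1 (h(R) = (2*R)/((2*R)) = (2*R)*(1/(2*R)) = 1)
(-3*35)*h(u(6)) = -3*35*1 = -105*1 = -105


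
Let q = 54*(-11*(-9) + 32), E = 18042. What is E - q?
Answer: 10968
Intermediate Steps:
q = 7074 (q = 54*(99 + 32) = 54*131 = 7074)
E - q = 18042 - 1*7074 = 18042 - 7074 = 10968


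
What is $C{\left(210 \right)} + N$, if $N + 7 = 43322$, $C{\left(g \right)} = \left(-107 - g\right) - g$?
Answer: $42788$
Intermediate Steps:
$C{\left(g \right)} = -107 - 2 g$
$N = 43315$ ($N = -7 + 43322 = 43315$)
$C{\left(210 \right)} + N = \left(-107 - 420\right) + 43315 = -527 + 43315 = 42788$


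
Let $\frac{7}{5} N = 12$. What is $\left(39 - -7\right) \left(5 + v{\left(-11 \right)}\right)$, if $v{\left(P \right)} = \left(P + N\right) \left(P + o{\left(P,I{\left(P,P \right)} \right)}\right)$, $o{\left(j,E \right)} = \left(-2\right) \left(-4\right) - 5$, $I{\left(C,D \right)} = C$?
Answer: $\frac{7866}{7} \approx 1123.7$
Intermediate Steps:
$o{\left(j,E \right)} = 3$ ($o{\left(j,E \right)} = 8 - 5 = 3$)
$N = \frac{60}{7}$ ($N = \frac{5}{7} \cdot 12 = \frac{60}{7} \approx 8.5714$)
$v{\left(P \right)} = \left(3 + P\right) \left(\frac{60}{7} + P\right)$ ($v{\left(P \right)} = \left(P + \frac{60}{7}\right) \left(P + 3\right) = \left(\frac{60}{7} + P\right) \left(3 + P\right) = \left(3 + P\right) \left(\frac{60}{7} + P\right)$)
$\left(39 - -7\right) \left(5 + v{\left(-11 \right)}\right) = \left(39 - -7\right) \left(5 + \left(\frac{180}{7} + \left(-11\right)^{2} + \frac{81}{7} \left(-11\right)\right)\right) = \left(39 + 7\right) \left(5 + \left(\frac{180}{7} + 121 - \frac{891}{7}\right)\right) = 46 \left(5 + \frac{136}{7}\right) = 46 \cdot \frac{171}{7} = \frac{7866}{7}$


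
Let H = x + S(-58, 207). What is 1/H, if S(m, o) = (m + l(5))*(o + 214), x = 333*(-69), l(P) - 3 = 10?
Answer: -1/41922 ≈ -2.3854e-5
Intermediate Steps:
l(P) = 13 (l(P) = 3 + 10 = 13)
x = -22977
S(m, o) = (13 + m)*(214 + o) (S(m, o) = (m + 13)*(o + 214) = (13 + m)*(214 + o))
H = -41922 (H = -22977 + (2782 + 13*207 + 214*(-58) - 58*207) = -22977 + (2782 + 2691 - 12412 - 12006) = -22977 - 18945 = -41922)
1/H = 1/(-41922) = -1/41922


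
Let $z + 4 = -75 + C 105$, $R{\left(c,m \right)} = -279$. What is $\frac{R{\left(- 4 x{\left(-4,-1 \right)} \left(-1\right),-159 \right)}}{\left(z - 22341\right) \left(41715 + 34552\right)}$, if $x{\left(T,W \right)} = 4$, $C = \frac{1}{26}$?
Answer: $\frac{7254}{44449551605} \approx 1.632 \cdot 10^{-7}$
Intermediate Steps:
$C = \frac{1}{26} \approx 0.038462$
$z = - \frac{1949}{26}$ ($z = -4 + \left(-75 + \frac{1}{26} \cdot 105\right) = -4 + \left(-75 + \frac{105}{26}\right) = -4 - \frac{1845}{26} = - \frac{1949}{26} \approx -74.962$)
$\frac{R{\left(- 4 x{\left(-4,-1 \right)} \left(-1\right),-159 \right)}}{\left(z - 22341\right) \left(41715 + 34552\right)} = - \frac{279}{\left(- \frac{1949}{26} - 22341\right) \left(41715 + 34552\right)} = - \frac{279}{\left(- \frac{582815}{26}\right) 76267} = - \frac{279}{- \frac{44449551605}{26}} = \left(-279\right) \left(- \frac{26}{44449551605}\right) = \frac{7254}{44449551605}$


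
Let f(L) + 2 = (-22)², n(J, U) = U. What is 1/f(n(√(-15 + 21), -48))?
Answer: 1/482 ≈ 0.0020747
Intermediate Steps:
f(L) = 482 (f(L) = -2 + (-22)² = -2 + 484 = 482)
1/f(n(√(-15 + 21), -48)) = 1/482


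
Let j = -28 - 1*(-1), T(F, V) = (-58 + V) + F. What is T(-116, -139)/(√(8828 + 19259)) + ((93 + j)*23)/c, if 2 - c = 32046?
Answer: -759/16022 - 313*√28087/28087 ≈ -1.9150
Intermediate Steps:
c = -32044 (c = 2 - 1*32046 = 2 - 32046 = -32044)
T(F, V) = -58 + F + V
j = -27 (j = -28 + 1 = -27)
T(-116, -139)/(√(8828 + 19259)) + ((93 + j)*23)/c = (-58 - 116 - 139)/(√(8828 + 19259)) + ((93 - 27)*23)/(-32044) = -313*√28087/28087 + (66*23)*(-1/32044) = -313*√28087/28087 + 1518*(-1/32044) = -313*√28087/28087 - 759/16022 = -759/16022 - 313*√28087/28087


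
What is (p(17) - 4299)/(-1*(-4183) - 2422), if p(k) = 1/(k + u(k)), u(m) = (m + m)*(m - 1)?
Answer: -2411738/987921 ≈ -2.4412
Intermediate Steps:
u(m) = 2*m*(-1 + m) (u(m) = (2*m)*(-1 + m) = 2*m*(-1 + m))
p(k) = 1/(k + 2*k*(-1 + k))
(p(17) - 4299)/(-1*(-4183) - 2422) = (1/(17*(-1 + 2*17)) - 4299)/(-1*(-4183) - 2422) = (1/(17*(-1 + 34)) - 4299)/(4183 - 2422) = ((1/17)/33 - 4299)/1761 = ((1/17)*(1/33) - 4299)*(1/1761) = (1/561 - 4299)*(1/1761) = -2411738/561*1/1761 = -2411738/987921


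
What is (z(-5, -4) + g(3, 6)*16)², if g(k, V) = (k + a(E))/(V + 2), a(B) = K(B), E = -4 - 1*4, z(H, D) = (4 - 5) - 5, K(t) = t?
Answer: 256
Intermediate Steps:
z(H, D) = -6 (z(H, D) = -1 - 5 = -6)
E = -8 (E = -4 - 4 = -8)
a(B) = B
g(k, V) = (-8 + k)/(2 + V) (g(k, V) = (k - 8)/(V + 2) = (-8 + k)/(2 + V))
(z(-5, -4) + g(3, 6)*16)² = (-6 + ((-8 + 3)/(2 + 6))*16)² = (-6 + (-5/8)*16)² = (-6 + ((⅛)*(-5))*16)² = (-6 - 5/8*16)² = (-6 - 10)² = (-16)² = 256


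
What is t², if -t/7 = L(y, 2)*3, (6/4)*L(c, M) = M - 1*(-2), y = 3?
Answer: 3136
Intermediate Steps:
L(c, M) = 4/3 + 2*M/3 (L(c, M) = 2*(M - 1*(-2))/3 = 2*(M + 2)/3 = 2*(2 + M)/3 = 4/3 + 2*M/3)
t = -56 (t = -7*(4/3 + (⅔)*2)*3 = -7*(4/3 + 4/3)*3 = -56*3/3 = -7*8 = -56)
t² = (-56)² = 3136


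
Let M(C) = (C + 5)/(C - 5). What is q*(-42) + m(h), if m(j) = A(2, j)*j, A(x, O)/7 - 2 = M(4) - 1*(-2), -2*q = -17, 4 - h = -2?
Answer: -567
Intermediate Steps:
h = 6 (h = 4 - 1*(-2) = 4 + 2 = 6)
q = 17/2 (q = -½*(-17) = 17/2 ≈ 8.5000)
M(C) = (5 + C)/(-5 + C)
A(x, O) = -35 (A(x, O) = 14 + 7*((5 + 4)/(-5 + 4) - 1*(-2)) = 14 + 7*(9/(-1) + 2) = 14 + 7*(-1*9 + 2) = 14 + 7*(-9 + 2) = 14 + 7*(-7) = 14 - 49 = -35)
m(j) = -35*j
q*(-42) + m(h) = (17/2)*(-42) - 35*6 = -357 - 210 = -567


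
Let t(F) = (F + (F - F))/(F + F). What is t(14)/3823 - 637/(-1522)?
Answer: 1218006/2909303 ≈ 0.41866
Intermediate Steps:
t(F) = ½ (t(F) = (F + 0)/((2*F)) = F*(1/(2*F)) = ½)
t(14)/3823 - 637/(-1522) = (½)/3823 - 637/(-1522) = (½)*(1/3823) - 637*(-1/1522) = 1/7646 + 637/1522 = 1218006/2909303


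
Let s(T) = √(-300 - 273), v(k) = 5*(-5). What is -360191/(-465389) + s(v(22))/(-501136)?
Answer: 360191/465389 - I*√573/501136 ≈ 0.77396 - 4.7766e-5*I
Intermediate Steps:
v(k) = -25
s(T) = I*√573 (s(T) = √(-573) = I*√573)
-360191/(-465389) + s(v(22))/(-501136) = -360191/(-465389) + (I*√573)/(-501136) = -360191*(-1/465389) + (I*√573)*(-1/501136) = 360191/465389 - I*√573/501136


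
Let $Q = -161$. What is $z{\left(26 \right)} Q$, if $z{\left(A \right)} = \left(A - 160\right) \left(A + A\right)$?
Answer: $1121848$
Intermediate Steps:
$z{\left(A \right)} = 2 A \left(-160 + A\right)$ ($z{\left(A \right)} = \left(-160 + A\right) 2 A = 2 A \left(-160 + A\right)$)
$z{\left(26 \right)} Q = 2 \cdot 26 \left(-160 + 26\right) \left(-161\right) = 2 \cdot 26 \left(-134\right) \left(-161\right) = \left(-6968\right) \left(-161\right) = 1121848$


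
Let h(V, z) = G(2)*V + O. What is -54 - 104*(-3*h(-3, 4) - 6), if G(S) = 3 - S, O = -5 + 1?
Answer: -1614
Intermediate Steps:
O = -4
h(V, z) = -4 + V (h(V, z) = (3 - 1*2)*V - 4 = (3 - 2)*V - 4 = 1*V - 4 = V - 4 = -4 + V)
-54 - 104*(-3*h(-3, 4) - 6) = -54 - 104*(-3*(-4 - 3) - 6) = -54 - 104*(-3*(-7) - 6) = -54 - 104*(21 - 6) = -54 - 104*15 = -54 - 1560 = -1614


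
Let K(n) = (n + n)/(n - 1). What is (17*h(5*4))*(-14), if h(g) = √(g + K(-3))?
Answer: -119*√86 ≈ -1103.6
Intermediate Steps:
K(n) = 2*n/(-1 + n) (K(n) = (2*n)/(-1 + n) = 2*n/(-1 + n))
h(g) = √(3/2 + g) (h(g) = √(g + 2*(-3)/(-1 - 3)) = √(g + 2*(-3)/(-4)) = √(g + 2*(-3)*(-¼)) = √(g + 3/2) = √(3/2 + g))
(17*h(5*4))*(-14) = (17*(√(6 + 4*(5*4))/2))*(-14) = (17*(√(6 + 4*20)/2))*(-14) = (17*(√(6 + 80)/2))*(-14) = (17*(√86/2))*(-14) = (17*√86/2)*(-14) = -119*√86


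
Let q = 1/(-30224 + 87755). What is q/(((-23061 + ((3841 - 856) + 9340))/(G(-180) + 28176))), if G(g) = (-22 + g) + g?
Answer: -13897/308826408 ≈ -4.4999e-5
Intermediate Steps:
G(g) = -22 + 2*g
q = 1/57531 ≈ 1.7382e-5
q/(((-23061 + ((3841 - 856) + 9340))/(G(-180) + 28176))) = 1/(57531*(((-23061 + ((3841 - 856) + 9340))/((-22 + 2*(-180)) + 28176)))) = 1/(57531*(((-23061 + (2985 + 9340))/((-22 - 360) + 28176)))) = 1/(57531*(((-23061 + 12325)/(-382 + 28176)))) = 1/(57531*((-10736/27794))) = 1/(57531*((-10736*1/27794))) = 1/(57531*(-5368/13897)) = (1/57531)*(-13897/5368) = -13897/308826408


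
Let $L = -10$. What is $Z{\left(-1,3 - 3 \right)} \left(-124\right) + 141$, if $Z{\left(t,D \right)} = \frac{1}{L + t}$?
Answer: $\frac{1675}{11} \approx 152.27$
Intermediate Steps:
$Z{\left(t,D \right)} = \frac{1}{-10 + t}$
$Z{\left(-1,3 - 3 \right)} \left(-124\right) + 141 = \frac{1}{-10 - 1} \left(-124\right) + 141 = \frac{1}{-11} \left(-124\right) + 141 = \left(- \frac{1}{11}\right) \left(-124\right) + 141 = \frac{124}{11} + 141 = \frac{1675}{11}$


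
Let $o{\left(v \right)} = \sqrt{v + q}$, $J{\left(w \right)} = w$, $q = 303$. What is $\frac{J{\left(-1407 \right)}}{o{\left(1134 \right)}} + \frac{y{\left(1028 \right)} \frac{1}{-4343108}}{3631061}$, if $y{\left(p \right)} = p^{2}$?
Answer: $- \frac{264196}{3942522519397} - \frac{469 \sqrt{1437}}{479} \approx -37.116$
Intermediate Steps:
$o{\left(v \right)} = \sqrt{303 + v}$ ($o{\left(v \right)} = \sqrt{v + 303} = \sqrt{303 + v}$)
$\frac{J{\left(-1407 \right)}}{o{\left(1134 \right)}} + \frac{y{\left(1028 \right)} \frac{1}{-4343108}}{3631061} = - \frac{1407}{\sqrt{303 + 1134}} + \frac{1028^{2} \frac{1}{-4343108}}{3631061} = - \frac{1407}{\sqrt{1437}} + 1056784 \left(- \frac{1}{4343108}\right) \frac{1}{3631061} = - 1407 \frac{\sqrt{1437}}{1437} - \frac{264196}{3942522519397} = - \frac{469 \sqrt{1437}}{479} - \frac{264196}{3942522519397} = - \frac{264196}{3942522519397} - \frac{469 \sqrt{1437}}{479}$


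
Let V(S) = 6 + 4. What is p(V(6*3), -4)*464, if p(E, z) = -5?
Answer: -2320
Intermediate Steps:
V(S) = 10
p(V(6*3), -4)*464 = -5*464 = -2320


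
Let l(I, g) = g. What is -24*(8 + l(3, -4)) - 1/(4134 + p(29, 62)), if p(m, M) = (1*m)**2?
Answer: -477601/4975 ≈ -96.000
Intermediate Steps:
p(m, M) = m**2
-24*(8 + l(3, -4)) - 1/(4134 + p(29, 62)) = -24*(8 - 4) - 1/(4134 + 29**2) = -24*4 - 1/(4134 + 841) = -96 - 1/4975 = -477601/4975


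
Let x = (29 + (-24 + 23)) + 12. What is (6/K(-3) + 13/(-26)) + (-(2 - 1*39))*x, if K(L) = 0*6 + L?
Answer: 2955/2 ≈ 1477.5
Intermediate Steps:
K(L) = L (K(L) = 0 + L = L)
x = 40 (x = (29 - 1) + 12 = 28 + 12 = 40)
(6/K(-3) + 13/(-26)) + (-(2 - 1*39))*x = (6/(-3) + 13/(-26)) - (2 - 1*39)*40 = (6*(-⅓) + 13*(-1/26)) - (2 - 39)*40 = (-2 - ½) - 1*(-37)*40 = -5/2 + 37*40 = -5/2 + 1480 = 2955/2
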